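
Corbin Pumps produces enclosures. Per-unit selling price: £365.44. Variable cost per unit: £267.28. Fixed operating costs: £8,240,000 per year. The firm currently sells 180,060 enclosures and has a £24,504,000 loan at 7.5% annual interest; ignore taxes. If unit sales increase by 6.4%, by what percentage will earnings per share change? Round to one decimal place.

At 180,060 units, contribution = 180,060 × £98.16 = £17,674,689.60.
Subtracting fixed costs: EBIT = £17,674,689.60 − £8,240,000 = £9,434,689.60.
After interest of £1,837,800.00, pre-tax earnings = £7,596,889.60.
Degree of combined leverage = contribution ÷ (EBIT − I) = £17,674,689.60 ÷ £7,596,889.60 = 2.3266.
EPS therefore changes by 2.3266 × (+6.4%) = +14.9%.

+14.9%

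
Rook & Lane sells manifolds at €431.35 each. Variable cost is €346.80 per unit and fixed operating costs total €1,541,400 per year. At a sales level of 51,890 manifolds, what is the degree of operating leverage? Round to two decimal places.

1.54

At 51,890 units, contribution = 51,890 × €84.55 = €4,387,299.50.
Subtracting fixed costs: EBIT = €4,387,299.50 − €1,541,400 = €2,845,899.50.
DOL = contribution ÷ EBIT = €4,387,299.50 ÷ €2,845,899.50 = 1.5416.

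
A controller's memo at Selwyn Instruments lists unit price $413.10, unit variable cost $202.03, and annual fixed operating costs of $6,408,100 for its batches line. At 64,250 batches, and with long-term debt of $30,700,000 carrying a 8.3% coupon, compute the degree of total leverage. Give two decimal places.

Contribution at this volume is 64,250 × $211.07 = $13,561,247.50.
Operating income = contribution − fixed costs = $13,561,247.50 − $6,408,100 = $7,153,147.50. Interest = $2,548,100.00, so EBIT − I = $4,605,047.50.
DCL = contribution ÷ (EBIT − I) = $13,561,247.50 ÷ $4,605,047.50 = 2.9449.

2.94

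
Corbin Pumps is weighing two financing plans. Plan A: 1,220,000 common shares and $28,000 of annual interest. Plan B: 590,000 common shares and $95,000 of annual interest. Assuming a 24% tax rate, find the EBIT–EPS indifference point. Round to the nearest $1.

$157,746

At indifference, (EBIT − 28,000)(1 − t)/1,220,000 = (EBIT − 95,000)(1 − t)/590,000.
Cancelling (1 − t) and cross-multiplying: 590,000·(EBIT − 28,000) = 1,220,000·(EBIT − 95,000).
EBIT × (1,220,000 − 590,000) = 95,000 × 1,220,000 − 28,000 × 590,000 = 99,380,000,000, so EBIT = 99,380,000,000 ÷ 630,000 = 157,746.03.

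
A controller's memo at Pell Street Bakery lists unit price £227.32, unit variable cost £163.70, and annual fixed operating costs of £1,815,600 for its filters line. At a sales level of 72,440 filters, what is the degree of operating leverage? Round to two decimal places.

1.65

Contribution at this volume is 72,440 × £63.62 = £4,608,632.80.
Subtracting fixed costs: EBIT = £4,608,632.80 − £1,815,600 = £2,793,032.80.
Degree of operating leverage = £4,608,632.80 / £2,793,032.80 = 1.6500.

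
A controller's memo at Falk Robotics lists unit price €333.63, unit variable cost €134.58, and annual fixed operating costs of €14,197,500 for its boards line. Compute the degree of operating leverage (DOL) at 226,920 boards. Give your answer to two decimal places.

At 226,920 units, contribution = 226,920 × €199.05 = €45,168,426.00.
Subtracting fixed costs: EBIT = €45,168,426.00 − €14,197,500 = €30,970,926.00.
So DOL = total CM / EBIT = €45,168,426.00 / €30,970,926.00 = 1.4584.

1.46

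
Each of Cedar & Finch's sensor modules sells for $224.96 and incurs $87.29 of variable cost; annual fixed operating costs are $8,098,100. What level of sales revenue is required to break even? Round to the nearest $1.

$13,232,720

Contribution margin per unit = $224.96 − $87.29 = $137.67, a CM ratio of $137.67 ÷ $224.96 = 0.6120.
Break-even revenue = fixed costs × price ÷ CM = $8,098,100 × $224.96 ÷ $137.67 = $13,232,720.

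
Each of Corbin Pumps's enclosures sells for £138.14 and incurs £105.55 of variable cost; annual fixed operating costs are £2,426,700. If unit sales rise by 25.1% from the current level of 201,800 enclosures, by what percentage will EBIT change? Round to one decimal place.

Contribution at this volume is 201,800 × £32.59 = £6,576,662.00.
Operating income = contribution − fixed costs = £6,576,662.00 − £2,426,700 = £4,149,962.00.
So DOL = total CM / EBIT = £6,576,662.00 / £4,149,962.00 = 1.5848.
%ΔEBIT = DOL × %ΔSales = 1.5848 × +25.1% = +39.8%.

+39.8%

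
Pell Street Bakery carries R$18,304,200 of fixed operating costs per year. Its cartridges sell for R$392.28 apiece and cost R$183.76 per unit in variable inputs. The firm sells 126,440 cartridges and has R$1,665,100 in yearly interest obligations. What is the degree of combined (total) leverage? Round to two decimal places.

Contribution at this volume is 126,440 × R$208.52 = R$26,365,268.80.
Operating income = contribution − fixed costs = R$26,365,268.80 − R$18,304,200 = R$8,061,068.80. Interest = R$1,665,100.00, so EBIT − I = R$6,395,968.80.
Degree of total leverage = total CM / (EBIT − interest) = R$26,365,268.80 / R$6,395,968.80 = 4.1222.

4.12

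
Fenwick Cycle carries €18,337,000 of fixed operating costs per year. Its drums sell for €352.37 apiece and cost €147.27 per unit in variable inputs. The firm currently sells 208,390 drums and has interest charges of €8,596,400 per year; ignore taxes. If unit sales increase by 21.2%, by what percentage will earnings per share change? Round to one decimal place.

Contribution at this volume is 208,390 × €205.10 = €42,740,789.00.
Subtracting fixed costs: EBIT = €42,740,789.00 − €18,337,000 = €24,403,789.00.
Interest = €8,596,400.00, so EBIT − I = €15,807,389.00.
Degree of combined leverage = contribution ÷ (EBIT − I) = €42,740,789.00 ÷ €15,807,389.00 = 2.7038.
EPS therefore changes by 2.7038 × (+21.2%) = +57.3%.

+57.3%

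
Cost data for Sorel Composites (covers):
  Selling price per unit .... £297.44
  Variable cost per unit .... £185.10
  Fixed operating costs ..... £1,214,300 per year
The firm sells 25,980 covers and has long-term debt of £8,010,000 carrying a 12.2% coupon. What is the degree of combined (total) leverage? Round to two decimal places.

4.01

Contribution at this volume is 25,980 × £112.34 = £2,918,593.20.
EBIT = £2,918,593.20 − £1,214,300 = £1,704,293.20. Interest = £977,220.00, so EBIT − I = £727,073.20.
Degree of total leverage = total CM / (EBIT − interest) = £2,918,593.20 / £727,073.20 = 4.0142.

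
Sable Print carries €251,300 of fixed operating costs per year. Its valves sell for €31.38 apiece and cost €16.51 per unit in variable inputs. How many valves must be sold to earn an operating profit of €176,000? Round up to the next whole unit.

Each unit contributes €31.38 − €16.51 = €14.87.
Required volume = (fixed costs + target profit) ÷ CM = (€251,300 + €176,000) ÷ €14.87 = 28,735.71, so 28,736 valves.

28,736 valves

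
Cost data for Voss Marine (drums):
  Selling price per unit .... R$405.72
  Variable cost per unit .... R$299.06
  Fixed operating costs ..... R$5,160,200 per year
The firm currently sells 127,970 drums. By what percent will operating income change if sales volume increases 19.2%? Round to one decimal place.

At 127,970 units, contribution = 127,970 × R$106.66 = R$13,649,280.20.
Subtracting fixed costs: EBIT = R$13,649,280.20 − R$5,160,200 = R$8,489,080.20.
DOL = contribution ÷ EBIT = R$13,649,280.20 ÷ R$8,489,080.20 = 1.6079.
%ΔEBIT = DOL × %ΔSales = 1.6079 × +19.2% = +30.9%.

+30.9%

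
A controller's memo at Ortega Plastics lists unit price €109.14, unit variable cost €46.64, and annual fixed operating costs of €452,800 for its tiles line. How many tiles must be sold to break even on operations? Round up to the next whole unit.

Each unit contributes €109.14 − €46.64 = €62.50.
Units to break even: €452,800 ÷ €62.50 = 7,244.80, rounded up to 7,245.

7,245 tiles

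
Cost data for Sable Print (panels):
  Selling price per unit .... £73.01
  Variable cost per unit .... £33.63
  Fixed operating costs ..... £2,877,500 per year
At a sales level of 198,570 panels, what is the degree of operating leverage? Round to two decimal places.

1.58

Contribution at this volume is 198,570 × £39.38 = £7,819,686.60.
EBIT = £7,819,686.60 − £2,877,500 = £4,942,186.60.
Degree of operating leverage = £7,819,686.60 / £4,942,186.60 = 1.5822.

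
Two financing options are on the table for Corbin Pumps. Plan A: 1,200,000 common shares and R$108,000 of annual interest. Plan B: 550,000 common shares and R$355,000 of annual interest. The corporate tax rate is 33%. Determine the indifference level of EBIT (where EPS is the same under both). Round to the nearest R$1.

At indifference, (EBIT − 108,000)(1 − t)/1,200,000 = (EBIT − 355,000)(1 − t)/550,000.
Cancelling (1 − t) and cross-multiplying: 550,000·(EBIT − 108,000) = 1,200,000·(EBIT − 355,000).
Solving, EBIT = (355,000·1,200,000 − 108,000·550,000) / (1,200,000 − 550,000) = 366,600,000,000 / 650,000 = 564,000.00.

R$564,000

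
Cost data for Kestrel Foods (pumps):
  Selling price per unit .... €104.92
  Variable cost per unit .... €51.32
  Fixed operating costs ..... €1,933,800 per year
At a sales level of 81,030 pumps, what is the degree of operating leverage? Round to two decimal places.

At 81,030 units, contribution = 81,030 × €53.60 = €4,343,208.00.
Subtracting fixed costs: EBIT = €4,343,208.00 − €1,933,800 = €2,409,408.00.
Degree of operating leverage = €4,343,208.00 / €2,409,408.00 = 1.8026.

1.80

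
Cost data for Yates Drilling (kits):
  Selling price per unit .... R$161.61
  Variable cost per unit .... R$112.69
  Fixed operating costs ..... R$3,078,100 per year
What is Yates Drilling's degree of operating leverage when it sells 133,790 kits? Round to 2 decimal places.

1.89

Total contribution margin = 133,790 × R$48.92 = R$6,545,006.80.
EBIT = R$6,545,006.80 − R$3,078,100 = R$3,466,906.80.
DOL = contribution ÷ EBIT = R$6,545,006.80 ÷ R$3,466,906.80 = 1.8879.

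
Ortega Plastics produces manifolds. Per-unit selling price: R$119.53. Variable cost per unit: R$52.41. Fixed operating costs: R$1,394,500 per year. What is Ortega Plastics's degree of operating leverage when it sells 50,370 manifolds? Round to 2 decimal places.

At 50,370 units, contribution = 50,370 × R$67.12 = R$3,380,834.40.
EBIT = R$3,380,834.40 − R$1,394,500 = R$1,986,334.40.
So DOL = total CM / EBIT = R$3,380,834.40 / R$1,986,334.40 = 1.7020.

1.70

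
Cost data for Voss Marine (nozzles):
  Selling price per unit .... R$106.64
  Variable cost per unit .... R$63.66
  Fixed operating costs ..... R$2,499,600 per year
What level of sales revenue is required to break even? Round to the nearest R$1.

Contribution margin per unit = R$106.64 − R$63.66 = R$42.98, a CM ratio of R$42.98 ÷ R$106.64 = 0.4030.
Break-even sales = FC ÷ CM ratio = R$2,499,600 × R$106.64 / R$42.98 = R$6,201,893.

R$6,201,893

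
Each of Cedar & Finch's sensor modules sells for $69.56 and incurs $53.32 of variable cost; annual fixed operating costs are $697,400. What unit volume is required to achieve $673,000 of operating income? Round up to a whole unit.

Contribution margin per unit = $69.56 − $53.32 = $16.24.
Units = (FC + target) / CM = ($697,400 + $673,000) / $16.24 = 84,384.24, so 84,385 sensor modules.

84,385 sensor modules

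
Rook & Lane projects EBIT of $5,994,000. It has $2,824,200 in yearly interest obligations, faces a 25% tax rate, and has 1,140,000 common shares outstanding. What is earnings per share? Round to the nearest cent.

$2.09

Pre-tax income = $5,994,000 − $2,824,200.00 = $3,169,800.00.
After tax at 25%: net income = $3,169,800.00 × 0.75 = $2,377,350.00.
EPS = $2,377,350.00 ÷ 1,140,000 = $2.09.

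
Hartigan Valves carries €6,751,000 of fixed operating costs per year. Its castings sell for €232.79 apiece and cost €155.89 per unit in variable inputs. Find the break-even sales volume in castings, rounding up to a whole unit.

87,790 castings

Unit CM = price − variable cost = €232.79 − €155.89 = €76.90.
Break-even volume = fixed costs ÷ CM per unit = €6,751,000 ÷ €76.90 = 87,789.34, so 87,790 castings.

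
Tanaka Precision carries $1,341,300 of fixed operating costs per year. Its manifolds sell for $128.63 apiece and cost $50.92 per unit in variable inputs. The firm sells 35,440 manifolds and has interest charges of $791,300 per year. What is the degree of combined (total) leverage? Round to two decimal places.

4.43

Contribution at this volume is 35,440 × $77.71 = $2,754,042.40.
Subtracting fixed costs: EBIT = $2,754,042.40 − $1,341,300 = $1,412,742.40. Interest = $791,300.00, so EBIT − I = $621,442.40.
DCL = contribution ÷ (EBIT − I) = $2,754,042.40 ÷ $621,442.40 = 4.4317.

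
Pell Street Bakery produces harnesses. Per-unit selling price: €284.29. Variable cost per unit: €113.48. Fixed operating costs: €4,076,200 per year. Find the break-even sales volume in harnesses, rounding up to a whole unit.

23,864 harnesses

Unit CM = price − variable cost = €284.29 − €113.48 = €170.81.
Units to break even: €4,076,200 ÷ €170.81 = 23,863.94, rounded up to 23,864.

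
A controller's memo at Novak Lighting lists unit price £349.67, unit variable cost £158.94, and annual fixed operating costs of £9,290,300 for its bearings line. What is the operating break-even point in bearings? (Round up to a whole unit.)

48,710 bearings

Each unit contributes £349.67 − £158.94 = £190.73.
Units to break even: £9,290,300 ÷ £190.73 = 48,709.17, rounded up to 48,710.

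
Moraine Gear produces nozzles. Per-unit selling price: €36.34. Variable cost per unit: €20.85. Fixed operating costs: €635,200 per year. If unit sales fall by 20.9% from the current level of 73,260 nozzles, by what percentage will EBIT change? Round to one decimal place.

-47.5%

At 73,260 units, contribution = 73,260 × €15.49 = €1,134,797.40.
Subtracting fixed costs: EBIT = €1,134,797.40 − €635,200 = €499,597.40.
DOL = contribution ÷ EBIT = €1,134,797.40 ÷ €499,597.40 = 2.2714.
Operating income changes by 2.2714 × -20.9% = -47.5%.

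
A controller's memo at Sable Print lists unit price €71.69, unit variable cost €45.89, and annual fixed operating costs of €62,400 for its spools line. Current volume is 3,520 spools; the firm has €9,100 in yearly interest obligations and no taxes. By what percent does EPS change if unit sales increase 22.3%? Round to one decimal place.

+104.8%

Total contribution margin = 3,520 × €25.80 = €90,816.00.
Operating income = contribution − fixed costs = €90,816.00 − €62,400 = €28,416.00.
Interest = €9,100.00, so EBIT − I = €19,316.00.
Degree of combined leverage = contribution ÷ (EBIT − I) = €90,816.00 ÷ €19,316.00 = 4.7016.
EPS therefore changes by 4.7016 × (+22.3%) = +104.8%.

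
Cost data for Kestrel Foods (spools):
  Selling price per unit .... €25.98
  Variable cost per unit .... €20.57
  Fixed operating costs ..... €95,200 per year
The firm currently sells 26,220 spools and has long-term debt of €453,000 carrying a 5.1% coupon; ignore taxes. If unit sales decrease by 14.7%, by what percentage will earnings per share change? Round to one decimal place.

-88.6%

At 26,220 units, contribution = 26,220 × €5.41 = €141,850.20.
Subtracting fixed costs: EBIT = €141,850.20 − €95,200 = €46,650.20.
After interest of €23,103.00, pre-tax earnings = €23,547.20.
Degree of combined leverage = contribution ÷ (EBIT − I) = €141,850.20 ÷ €23,547.20 = 6.0241.
EPS therefore changes by 6.0241 × (-14.7%) = -88.6%.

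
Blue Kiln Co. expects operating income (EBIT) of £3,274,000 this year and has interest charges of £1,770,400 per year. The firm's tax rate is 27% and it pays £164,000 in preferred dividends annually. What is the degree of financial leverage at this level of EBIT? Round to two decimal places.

Interest = £1,770,400.00.
Pre-tax preferred-dividend burden = £164,000 ÷ (1 − 0.27) = £224,657.53.
DFL = EBIT ÷ [EBIT − I − D_p/(1−t)] = £3,274,000 ÷ [£3,274,000 − £1,770,400.00 − £224,657.53] = £3,274,000 ÷ £1,278,942.47 = 2.5599.

2.56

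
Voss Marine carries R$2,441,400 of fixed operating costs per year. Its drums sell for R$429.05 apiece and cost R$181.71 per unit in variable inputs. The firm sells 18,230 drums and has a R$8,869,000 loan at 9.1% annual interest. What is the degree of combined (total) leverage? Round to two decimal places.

3.58

At 18,230 units, contribution = 18,230 × R$247.34 = R$4,509,008.20.
Operating income = contribution − fixed costs = R$4,509,008.20 − R$2,441,400 = R$2,067,608.20. Interest = R$807,079.00.
DOL = R$4,509,008.20 ÷ R$2,067,608.20 = 2.1808; DFL = R$2,067,608.20 ÷ R$1,260,529.20 = 1.6403.
Combined leverage = 2.1808 × 1.6403 = 3.5772.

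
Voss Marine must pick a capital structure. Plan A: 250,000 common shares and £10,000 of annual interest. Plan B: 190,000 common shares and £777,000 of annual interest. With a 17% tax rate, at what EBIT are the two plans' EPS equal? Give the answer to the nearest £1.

Set EPS_A = EPS_B: (EBIT − £10,000)(1 − 0.17) ÷ 250,000 = (EBIT − £777,000)(1 − 0.17) ÷ 190,000.
Cancelling (1 − t) and cross-multiplying: 190,000·(EBIT − 10,000) = 250,000·(EBIT − 777,000).
EBIT × (250,000 − 190,000) = 777,000 × 250,000 − 10,000 × 190,000 = 192,350,000,000, so EBIT = 192,350,000,000 ÷ 60,000 = 3,205,833.33.

£3,205,833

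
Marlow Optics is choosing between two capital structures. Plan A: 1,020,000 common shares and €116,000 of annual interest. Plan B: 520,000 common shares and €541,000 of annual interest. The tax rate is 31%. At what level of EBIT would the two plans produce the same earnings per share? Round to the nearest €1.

€983,000

Set EPS_A = EPS_B: (EBIT − €116,000)(1 − 0.31) ÷ 1,020,000 = (EBIT − €541,000)(1 − 0.31) ÷ 520,000.
Cancelling (1 − t) and cross-multiplying: 520,000·(EBIT − 116,000) = 1,020,000·(EBIT − 541,000).
Solving, EBIT = (541,000·1,020,000 − 116,000·520,000) / (1,020,000 − 520,000) = 491,500,000,000 / 500,000 = 983,000.00.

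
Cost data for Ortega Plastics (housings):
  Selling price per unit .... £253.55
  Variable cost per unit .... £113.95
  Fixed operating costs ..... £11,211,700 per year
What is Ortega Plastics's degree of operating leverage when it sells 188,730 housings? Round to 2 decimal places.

1.74

At 188,730 units, contribution = 188,730 × £139.60 = £26,346,708.00.
Operating income = contribution − fixed costs = £26,346,708.00 − £11,211,700 = £15,135,008.00.
So DOL = total CM / EBIT = £26,346,708.00 / £15,135,008.00 = 1.7408.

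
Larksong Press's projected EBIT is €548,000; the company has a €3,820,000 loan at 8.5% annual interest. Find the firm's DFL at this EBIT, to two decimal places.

Interest = €324,700.00.
Degree of financial leverage = EBIT / (EBIT − interest) = €548,000 / €223,300.00 = 2.4541.

2.45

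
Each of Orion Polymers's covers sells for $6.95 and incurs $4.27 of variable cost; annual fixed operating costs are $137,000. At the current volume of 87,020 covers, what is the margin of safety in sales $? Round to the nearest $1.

$249,509

Each unit contributes $6.95 − $4.27 = $2.68. Break-even units = $137,000 ÷ $2.68 = 51,119.40; break-even revenue = 51,119.40 × $6.95 = $355,279.85.
Current sales = 87,020 × $6.95 = $604,789.00.
Margin of safety = $604,789.00 − $355,279.85 = $249,509.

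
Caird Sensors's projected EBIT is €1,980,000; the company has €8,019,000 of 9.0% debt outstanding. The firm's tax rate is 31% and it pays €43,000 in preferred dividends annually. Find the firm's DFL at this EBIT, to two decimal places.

Interest = €721,710.00.
Pre-tax preferred-dividend burden = €43,000 ÷ (1 − 0.31) = €62,318.84.
DFL = EBIT ÷ [EBIT − I − D_p/(1−t)] = €1,980,000 ÷ [€1,980,000 − €721,710.00 − €62,318.84] = €1,980,000 ÷ €1,195,971.16 = 1.6556.

1.66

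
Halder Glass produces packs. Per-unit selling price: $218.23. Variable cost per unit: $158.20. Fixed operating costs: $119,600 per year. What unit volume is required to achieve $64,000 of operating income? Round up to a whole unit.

3,059 packs

Contribution margin per unit = $218.23 − $158.20 = $60.03.
Required volume = (fixed costs + target profit) ÷ CM = ($119,600 + $64,000) ÷ $60.03 = 3,058.47, so 3,059 packs.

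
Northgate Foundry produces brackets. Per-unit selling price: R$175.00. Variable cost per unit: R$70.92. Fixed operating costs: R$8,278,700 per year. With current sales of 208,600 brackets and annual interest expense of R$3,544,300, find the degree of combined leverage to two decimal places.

Total contribution margin = 208,600 × R$104.08 = R$21,711,088.00.
EBIT = R$21,711,088.00 − R$8,278,700 = R$13,432,388.00. Interest = R$3,544,300.00.
DOL = R$21,711,088.00 ÷ R$13,432,388.00 = 1.6163; DFL = R$13,432,388.00 ÷ R$9,888,088.00 = 1.3584.
DCL = DOL × DFL = 1.6163 × 1.3584 = 2.1956.

2.20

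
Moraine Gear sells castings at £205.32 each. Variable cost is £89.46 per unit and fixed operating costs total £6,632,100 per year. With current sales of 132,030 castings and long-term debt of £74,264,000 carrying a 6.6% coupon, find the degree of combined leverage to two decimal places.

4.06

Total contribution margin = 132,030 × £115.86 = £15,296,995.80.
Operating income = contribution − fixed costs = £15,296,995.80 − £6,632,100 = £8,664,895.80. Interest = £4,901,424.00.
DOL = £15,296,995.80 ÷ £8,664,895.80 = 1.7654; DFL = £8,664,895.80 ÷ £3,763,471.80 = 2.3024.
DCL = DOL × DFL = 1.7654 × 2.3024 = 4.0647.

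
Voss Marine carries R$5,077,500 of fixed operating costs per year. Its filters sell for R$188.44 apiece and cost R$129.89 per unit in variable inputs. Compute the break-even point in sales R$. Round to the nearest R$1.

R$16,341,658

Contribution margin per unit = R$188.44 − R$129.89 = R$58.55, a CM ratio of R$58.55 ÷ R$188.44 = 0.3107.
Break-even revenue = fixed costs × price ÷ CM = R$5,077,500 × R$188.44 ÷ R$58.55 = R$16,341,658.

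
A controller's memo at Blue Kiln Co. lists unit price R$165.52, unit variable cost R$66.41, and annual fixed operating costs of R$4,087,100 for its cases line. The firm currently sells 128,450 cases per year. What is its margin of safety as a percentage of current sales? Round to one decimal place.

67.9%

Unit CM = price − variable cost = R$165.52 − R$66.41 = R$99.11. Break-even units = R$4,087,100 ÷ R$99.11 = 41,238.02; break-even revenue = 41,238.02 × R$165.52 = R$6,825,716.80.
Actual sales revenue = 128,450 × R$165.52 = R$21,261,044.00.
Margin of safety = (R$21,261,044.00 − R$6,825,716.80) ÷ R$21,261,044.00 = 67.9%.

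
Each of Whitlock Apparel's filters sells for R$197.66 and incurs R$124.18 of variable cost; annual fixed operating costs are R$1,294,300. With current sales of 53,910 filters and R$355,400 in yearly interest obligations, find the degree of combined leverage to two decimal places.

Total contribution margin = 53,910 × R$73.48 = R$3,961,306.80.
Subtracting fixed costs: EBIT = R$3,961,306.80 − R$1,294,300 = R$2,667,006.80. Interest = R$355,400.00.
DOL = R$3,961,306.80 ÷ R$2,667,006.80 = 1.4853; DFL = R$2,667,006.80 ÷ R$2,311,606.80 = 1.1537.
DCL = DOL × DFL = 1.4853 × 1.1537 = 1.7136.

1.71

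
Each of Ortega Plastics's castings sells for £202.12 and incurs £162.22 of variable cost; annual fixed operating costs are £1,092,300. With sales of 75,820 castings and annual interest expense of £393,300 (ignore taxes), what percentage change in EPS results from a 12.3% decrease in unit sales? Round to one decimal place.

-24.2%

At 75,820 units, contribution = 75,820 × £39.90 = £3,025,218.00.
Subtracting fixed costs: EBIT = £3,025,218.00 − £1,092,300 = £1,932,918.00.
Interest = £393,300.00, so EBIT − I = £1,539,618.00.
Degree of combined leverage = contribution ÷ (EBIT − I) = £3,025,218.00 ÷ £1,539,618.00 = 1.9649.
EPS therefore changes by 1.9649 × (-12.3%) = -24.2%.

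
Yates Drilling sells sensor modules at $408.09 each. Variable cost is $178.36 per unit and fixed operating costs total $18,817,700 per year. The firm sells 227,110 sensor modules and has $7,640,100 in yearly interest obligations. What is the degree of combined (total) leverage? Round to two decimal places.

2.03

At 227,110 units, contribution = 227,110 × $229.73 = $52,173,980.30.
Subtracting fixed costs: EBIT = $52,173,980.30 − $18,817,700 = $33,356,280.30. Interest = $7,640,100.00.
DOL = $52,173,980.30 ÷ $33,356,280.30 = 1.5641; DFL = $33,356,280.30 ÷ $25,716,180.30 = 1.2971.
DCL = DOL × DFL = 1.5641 × 1.2971 = 2.0288.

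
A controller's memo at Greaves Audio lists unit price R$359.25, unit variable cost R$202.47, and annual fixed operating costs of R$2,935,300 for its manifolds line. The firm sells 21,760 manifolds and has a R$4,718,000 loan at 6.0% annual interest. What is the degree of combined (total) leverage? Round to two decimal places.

17.66

Contribution at this volume is 21,760 × R$156.78 = R$3,411,532.80.
Operating income = contribution − fixed costs = R$3,411,532.80 − R$2,935,300 = R$476,232.80. Interest = R$283,080.00, so EBIT − I = R$193,152.80.
DCL = contribution ÷ (EBIT − I) = R$3,411,532.80 ÷ R$193,152.80 = 17.6624.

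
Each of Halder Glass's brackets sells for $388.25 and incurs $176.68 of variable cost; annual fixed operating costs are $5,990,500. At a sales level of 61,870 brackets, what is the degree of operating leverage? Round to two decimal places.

Contribution at this volume is 61,870 × $211.57 = $13,089,835.90.
Subtracting fixed costs: EBIT = $13,089,835.90 − $5,990,500 = $7,099,335.90.
DOL = contribution ÷ EBIT = $13,089,835.90 ÷ $7,099,335.90 = 1.8438.

1.84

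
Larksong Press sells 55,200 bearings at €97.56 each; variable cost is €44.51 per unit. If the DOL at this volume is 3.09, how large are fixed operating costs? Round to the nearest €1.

€1,980,671

Contribution at this volume is 55,200 × €53.05 = €2,928,360.00.
DOL = contribution / EBIT, so EBIT = €2,928,360.00 / 3.09 = €947,689.32.
And FC = contribution − EBIT = €2,928,360.00 − €947,689.32 = €1,980,671.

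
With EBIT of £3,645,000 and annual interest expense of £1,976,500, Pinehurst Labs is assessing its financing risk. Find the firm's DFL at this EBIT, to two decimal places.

Interest = £1,976,500.00.
Degree of financial leverage = EBIT / (EBIT − interest) = £3,645,000 / £1,668,500.00 = 2.1846.

2.18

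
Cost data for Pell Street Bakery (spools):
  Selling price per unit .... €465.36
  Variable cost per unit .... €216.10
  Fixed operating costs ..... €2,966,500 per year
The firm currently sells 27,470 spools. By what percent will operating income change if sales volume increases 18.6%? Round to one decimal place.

+32.8%

Contribution at this volume is 27,470 × €249.26 = €6,847,172.20.
Subtracting fixed costs: EBIT = €6,847,172.20 − €2,966,500 = €3,880,672.20.
DOL = contribution ÷ EBIT = €6,847,172.20 ÷ €3,880,672.20 = 1.7644.
So EBIT moves 1.7644 × (+18.6%) = +32.8%.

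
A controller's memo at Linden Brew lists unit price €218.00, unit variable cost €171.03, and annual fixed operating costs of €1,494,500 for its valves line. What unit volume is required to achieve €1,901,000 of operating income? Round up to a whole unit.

72,291 valves

Contribution margin per unit = €218.00 − €171.03 = €46.97.
Required volume = (fixed costs + target profit) ÷ CM = (€1,494,500 + €1,901,000) ÷ €46.97 = 72,290.82, so 72,291 valves.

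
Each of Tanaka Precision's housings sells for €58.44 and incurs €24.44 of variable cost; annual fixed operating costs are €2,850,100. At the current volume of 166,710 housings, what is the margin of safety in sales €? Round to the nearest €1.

Contribution margin per unit = €58.44 − €24.44 = €34.00. Break-even units = €2,850,100 ÷ €34.00 = 83,826.47; break-even revenue = 83,826.47 × €58.44 = €4,898,818.94.
Actual sales revenue = 166,710 × €58.44 = €9,742,532.40.
Margin of safety = €9,742,532.40 − €4,898,818.94 = €4,843,713.

€4,843,713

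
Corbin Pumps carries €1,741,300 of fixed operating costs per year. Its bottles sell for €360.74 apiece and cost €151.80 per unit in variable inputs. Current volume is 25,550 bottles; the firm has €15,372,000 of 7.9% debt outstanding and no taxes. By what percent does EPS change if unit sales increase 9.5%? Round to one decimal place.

Contribution at this volume is 25,550 × €208.94 = €5,338,417.00.
Operating income = contribution − fixed costs = €5,338,417.00 − €1,741,300 = €3,597,117.00.
Interest = €1,214,388.00, so EBIT − I = €2,382,729.00.
DCL = total CM / (EBIT − I) = €5,338,417.00 / €2,382,729.00 = 2.2405.
%ΔEPS = DCL × %ΔSales = 2.2405 × +9.5% = +21.3%.

+21.3%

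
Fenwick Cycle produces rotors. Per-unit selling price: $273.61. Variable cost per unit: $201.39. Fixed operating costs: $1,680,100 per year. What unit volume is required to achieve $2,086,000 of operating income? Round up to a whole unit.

52,148 rotors

Unit CM = price − variable cost = $273.61 − $201.39 = $72.22.
Required volume = (fixed costs + target profit) ÷ CM = ($1,680,100 + $2,086,000) ÷ $72.22 = 52,147.60, so 52,148 rotors.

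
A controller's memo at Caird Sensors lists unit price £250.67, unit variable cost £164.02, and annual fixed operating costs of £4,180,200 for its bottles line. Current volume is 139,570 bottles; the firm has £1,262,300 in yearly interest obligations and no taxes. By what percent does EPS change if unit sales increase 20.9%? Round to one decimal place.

+38.0%

At 139,570 units, contribution = 139,570 × £86.65 = £12,093,740.50.
Subtracting fixed costs: EBIT = £12,093,740.50 − £4,180,200 = £7,913,540.50.
After interest of £1,262,300.00, pre-tax earnings = £6,651,240.50.
Degree of combined leverage = contribution ÷ (EBIT − I) = £12,093,740.50 ÷ £6,651,240.50 = 1.8183.
%ΔEPS = DCL × %ΔSales = 1.8183 × +20.9% = +38.0%.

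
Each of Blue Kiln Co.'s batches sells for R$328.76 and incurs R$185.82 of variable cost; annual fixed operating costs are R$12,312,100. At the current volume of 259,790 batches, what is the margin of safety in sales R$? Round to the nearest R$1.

R$57,090,903

Each unit contributes R$328.76 − R$185.82 = R$142.94. Break-even units = R$12,312,100 ÷ R$142.94 = 86,134.74; break-even revenue = 86,134.74 × R$328.76 = R$28,317,657.73.
Actual sales revenue = 259,790 × R$328.76 = R$85,408,560.40.
Margin of safety = R$85,408,560.40 − R$28,317,657.73 = R$57,090,903.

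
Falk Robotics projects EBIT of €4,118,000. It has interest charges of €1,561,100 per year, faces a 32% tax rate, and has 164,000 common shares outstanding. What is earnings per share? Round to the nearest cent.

€10.60

Interest = €1,561,100.00, so EBT = €4,118,000 − €1,561,100.00 = €2,556,900.00.
After tax at 32%: net income = €2,556,900.00 × 0.68 = €1,738,692.00.
EPS = €1,738,692.00 ÷ 164,000 = €10.60.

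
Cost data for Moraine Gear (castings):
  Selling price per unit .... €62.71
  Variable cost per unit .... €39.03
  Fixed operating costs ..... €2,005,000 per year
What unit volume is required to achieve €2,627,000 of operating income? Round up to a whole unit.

Contribution margin per unit = €62.71 − €39.03 = €23.68.
Need Q such that Q × €23.68 − €2,005,000 = €2,627,000, i.e. Q = €4,632,000 / €23.68 = 195,608.11 → 195,609.

195,609 castings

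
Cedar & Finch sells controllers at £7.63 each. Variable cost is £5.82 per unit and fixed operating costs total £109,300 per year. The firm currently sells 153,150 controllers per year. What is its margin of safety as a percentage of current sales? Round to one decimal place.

Each unit contributes £7.63 − £5.82 = £1.81. Break-even units = £109,300 ÷ £1.81 = 60,386.74; break-even revenue = 60,386.74 × £7.63 = £460,750.83.
Actual sales revenue = 153,150 × £7.63 = £1,168,534.50.
Margin of safety = (£1,168,534.50 − £460,750.83) ÷ £1,168,534.50 = 60.6%.

60.6%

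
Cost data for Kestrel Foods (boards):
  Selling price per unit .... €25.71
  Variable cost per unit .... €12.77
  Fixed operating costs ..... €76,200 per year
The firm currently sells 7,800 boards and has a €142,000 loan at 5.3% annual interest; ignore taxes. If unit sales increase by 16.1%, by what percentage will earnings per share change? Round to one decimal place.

+94.4%

At 7,800 units, contribution = 7,800 × €12.94 = €100,932.00.
Operating income = contribution − fixed costs = €100,932.00 − €76,200 = €24,732.00.
Interest = €7,526.00, so EBIT − I = €17,206.00.
Degree of combined leverage = contribution ÷ (EBIT − I) = €100,932.00 ÷ €17,206.00 = 5.8661.
EPS therefore changes by 5.8661 × (+16.1%) = +94.4%.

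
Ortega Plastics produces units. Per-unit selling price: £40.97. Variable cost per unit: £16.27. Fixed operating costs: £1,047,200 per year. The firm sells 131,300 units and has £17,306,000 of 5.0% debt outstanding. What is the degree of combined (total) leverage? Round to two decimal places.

At 131,300 units, contribution = 131,300 × £24.70 = £3,243,110.00.
Operating income = contribution − fixed costs = £3,243,110.00 − £1,047,200 = £2,195,910.00. Interest = £865,300.00.
DOL = £3,243,110.00 ÷ £2,195,910.00 = 1.4769; DFL = £2,195,910.00 ÷ £1,330,610.00 = 1.6503.
Combined leverage = 1.4769 × 1.6503 = 2.4373.

2.44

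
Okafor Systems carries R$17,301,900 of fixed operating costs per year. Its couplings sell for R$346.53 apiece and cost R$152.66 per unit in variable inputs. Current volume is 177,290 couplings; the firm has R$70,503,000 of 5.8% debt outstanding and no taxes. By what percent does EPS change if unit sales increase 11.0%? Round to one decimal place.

Contribution at this volume is 177,290 × R$193.87 = R$34,371,212.30.
Subtracting fixed costs: EBIT = R$34,371,212.30 − R$17,301,900 = R$17,069,312.30.
After interest of R$4,089,174.00, pre-tax earnings = R$12,980,138.30.
Degree of combined leverage = contribution ÷ (EBIT − I) = R$34,371,212.30 ÷ R$12,980,138.30 = 2.6480.
%ΔEPS = DCL × %ΔSales = 2.6480 × +11.0% = +29.1%.

+29.1%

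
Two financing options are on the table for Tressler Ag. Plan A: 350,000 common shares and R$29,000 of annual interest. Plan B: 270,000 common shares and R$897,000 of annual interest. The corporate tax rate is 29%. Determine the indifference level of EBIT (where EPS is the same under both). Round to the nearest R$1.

At indifference, (EBIT − 29,000)(1 − t)/350,000 = (EBIT − 897,000)(1 − t)/270,000.
The (1 − t) factor cancels: (EBIT − 29,000) × 270,000 = (EBIT − 897,000) × 350,000.
EBIT × (350,000 − 270,000) = 897,000 × 350,000 − 29,000 × 270,000 = 306,120,000,000, so EBIT = 306,120,000,000 ÷ 80,000 = 3,826,500.00.

R$3,826,500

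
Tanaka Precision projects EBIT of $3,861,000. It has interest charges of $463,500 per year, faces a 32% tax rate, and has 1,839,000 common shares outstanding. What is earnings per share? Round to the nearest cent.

Pre-tax income = $3,861,000 − $463,500.00 = $3,397,500.00.
Net income = $3,397,500.00 × (1 − 0.32) = $2,310,300.00.
EPS = $2,310,300.00 ÷ 1,839,000 = $1.26.

$1.26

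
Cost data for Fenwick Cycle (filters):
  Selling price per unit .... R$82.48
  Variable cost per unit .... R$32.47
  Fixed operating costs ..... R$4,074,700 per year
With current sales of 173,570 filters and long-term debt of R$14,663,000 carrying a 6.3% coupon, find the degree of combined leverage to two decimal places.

2.36

Contribution at this volume is 173,570 × R$50.01 = R$8,680,235.70.
Subtracting fixed costs: EBIT = R$8,680,235.70 − R$4,074,700 = R$4,605,535.70. Interest = R$923,769.00.
DOL = R$8,680,235.70 ÷ R$4,605,535.70 = 1.8847; DFL = R$4,605,535.70 ÷ R$3,681,766.70 = 1.2509.
Combined leverage = 1.8847 × 1.2509 = 2.3576.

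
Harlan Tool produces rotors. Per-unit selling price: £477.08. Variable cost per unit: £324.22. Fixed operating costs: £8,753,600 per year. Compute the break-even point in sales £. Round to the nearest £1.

£27,320,211

Contribution margin per unit = £477.08 − £324.22 = £152.86, a CM ratio of £152.86 ÷ £477.08 = 0.3204.
Break-even sales = FC ÷ CM ratio = £8,753,600 × £477.08 / £152.86 = £27,320,211.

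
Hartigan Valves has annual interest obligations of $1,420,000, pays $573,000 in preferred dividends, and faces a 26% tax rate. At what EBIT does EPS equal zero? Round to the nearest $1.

Preferred dividends are paid after tax, so their pre-tax equivalent is $573,000 ÷ (1 − 0.26) = $774,324.32.
Financial break-even EBIT = interest + D_p ÷ (1 − t) = $1,420,000 + $774,324.32 = $2,194,324.32.

$2,194,324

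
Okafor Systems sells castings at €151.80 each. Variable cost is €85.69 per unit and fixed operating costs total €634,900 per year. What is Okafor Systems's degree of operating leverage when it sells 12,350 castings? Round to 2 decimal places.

4.50

Total contribution margin = 12,350 × €66.11 = €816,458.50.
Operating income = contribution − fixed costs = €816,458.50 − €634,900 = €181,558.50.
DOL = contribution ÷ EBIT = €816,458.50 ÷ €181,558.50 = 4.4969.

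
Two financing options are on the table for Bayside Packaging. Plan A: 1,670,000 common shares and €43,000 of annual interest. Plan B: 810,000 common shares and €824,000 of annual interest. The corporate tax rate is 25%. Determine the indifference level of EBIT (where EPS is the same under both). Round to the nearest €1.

Set EPS_A = EPS_B: (EBIT − €43,000)(1 − 0.25) ÷ 1,670,000 = (EBIT − €824,000)(1 − 0.25) ÷ 810,000.
Cancelling (1 − t) and cross-multiplying: 810,000·(EBIT − 43,000) = 1,670,000·(EBIT − 824,000).
EBIT × (1,670,000 − 810,000) = 824,000 × 1,670,000 − 43,000 × 810,000 = 1,341,250,000,000, so EBIT = 1,341,250,000,000 ÷ 860,000 = 1,559,593.02.

€1,559,593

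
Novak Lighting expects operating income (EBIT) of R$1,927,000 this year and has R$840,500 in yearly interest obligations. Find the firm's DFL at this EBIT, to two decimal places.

Interest = R$840,500.00.
DFL = EBIT ÷ (EBIT − I) = R$1,927,000 ÷ (R$1,927,000 − R$840,500.00) = R$1,927,000 ÷ R$1,086,500.00 = 1.7736.

1.77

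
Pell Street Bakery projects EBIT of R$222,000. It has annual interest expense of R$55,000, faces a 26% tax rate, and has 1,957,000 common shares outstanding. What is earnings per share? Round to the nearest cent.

Pre-tax income = R$222,000 − R$55,000.00 = R$167,000.00.
After tax at 26%: net income = R$167,000.00 × 0.74 = R$123,580.00.
EPS = R$123,580.00 ÷ 1,957,000 = R$0.06.

R$0.06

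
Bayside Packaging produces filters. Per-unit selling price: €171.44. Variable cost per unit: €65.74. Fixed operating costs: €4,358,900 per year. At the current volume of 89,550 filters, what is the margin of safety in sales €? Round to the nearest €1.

€8,282,539

Each unit contributes €171.44 − €65.74 = €105.70. Break-even units = €4,358,900 ÷ €105.70 = 41,238.41; break-even revenue = 41,238.41 × €171.44 = €7,069,913.11.
Current sales = 89,550 × €171.44 = €15,352,452.00.
Margin of safety = €15,352,452.00 − €7,069,913.11 = €8,282,539.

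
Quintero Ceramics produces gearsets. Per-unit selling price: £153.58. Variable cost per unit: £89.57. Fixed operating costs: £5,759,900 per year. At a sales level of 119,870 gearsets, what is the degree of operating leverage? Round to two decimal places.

Total contribution margin = 119,870 × £64.01 = £7,672,878.70.
EBIT = £7,672,878.70 − £5,759,900 = £1,912,978.70.
So DOL = total CM / EBIT = £7,672,878.70 / £1,912,978.70 = 4.0110.

4.01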